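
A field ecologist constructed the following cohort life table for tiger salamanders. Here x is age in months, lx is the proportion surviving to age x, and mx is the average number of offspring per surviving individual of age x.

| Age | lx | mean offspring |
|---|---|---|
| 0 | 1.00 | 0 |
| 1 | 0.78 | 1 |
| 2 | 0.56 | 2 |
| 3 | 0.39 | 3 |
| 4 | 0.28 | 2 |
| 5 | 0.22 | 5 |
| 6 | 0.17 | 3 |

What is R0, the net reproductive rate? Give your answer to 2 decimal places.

5.24

lx·mx by age: 0, 0.78, 1.12, 1.17, 0.56, 1.1, 0.51
R0 = Σ lx·mx = 5.24 → 5.24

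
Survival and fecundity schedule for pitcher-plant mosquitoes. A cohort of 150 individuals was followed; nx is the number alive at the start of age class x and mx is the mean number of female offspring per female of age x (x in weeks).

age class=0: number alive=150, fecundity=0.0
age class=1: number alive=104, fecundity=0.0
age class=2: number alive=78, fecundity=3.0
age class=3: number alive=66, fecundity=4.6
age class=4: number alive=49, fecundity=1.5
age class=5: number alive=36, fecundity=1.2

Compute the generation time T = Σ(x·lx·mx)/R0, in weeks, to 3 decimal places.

2.887

lx = nx/n0 = nx/150: 1, 0.69333…, 0.52, 0.44, 0.32667…, 0.24
lx·mx: 0, 0, 1.56, 2.024, 0.49…, 0.288 → R0 = 4.362…
x·lx·mx: 0, 0, 3.12, 6.072, 1.96…, 1.44 → Σ = 12.592…
T = 12.592… / 4.362… = 2.886749… → 2.887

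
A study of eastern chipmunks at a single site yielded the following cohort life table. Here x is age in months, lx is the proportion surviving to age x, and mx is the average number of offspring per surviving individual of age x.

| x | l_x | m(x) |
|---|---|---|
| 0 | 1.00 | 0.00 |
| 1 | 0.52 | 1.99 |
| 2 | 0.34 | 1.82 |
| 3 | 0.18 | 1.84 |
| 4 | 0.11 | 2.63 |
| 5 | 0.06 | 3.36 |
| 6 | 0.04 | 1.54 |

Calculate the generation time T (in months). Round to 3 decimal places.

lx·mx: 0, 1.0348, 0.6188, 0.3312, 0.2893, 0.2016, 0.0616 → R0 = 2.5373
x·lx·mx: 0, 1.0348, 1.2376, 0.9936, 1.1572, 1.008, 0.3696 → Σ = 5.8008
T = 5.8008 / 2.5373 = 2.28621… → 2.286

2.286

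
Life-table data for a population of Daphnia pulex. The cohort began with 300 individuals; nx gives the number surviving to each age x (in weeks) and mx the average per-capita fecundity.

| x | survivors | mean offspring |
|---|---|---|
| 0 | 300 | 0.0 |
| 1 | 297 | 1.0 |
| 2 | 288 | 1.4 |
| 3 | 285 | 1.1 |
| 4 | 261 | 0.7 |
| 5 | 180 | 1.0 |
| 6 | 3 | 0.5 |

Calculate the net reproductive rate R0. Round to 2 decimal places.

lx = nx/n0 = nx/300: 1, 0.99, 0.96, 0.95, 0.87, 0.6, 0.01
lx·mx by age: 0, 0.99, 1.344, 1.045, 0.609, 0.6, 0.005
R0 = Σ lx·mx = 4.593 → 4.59

4.59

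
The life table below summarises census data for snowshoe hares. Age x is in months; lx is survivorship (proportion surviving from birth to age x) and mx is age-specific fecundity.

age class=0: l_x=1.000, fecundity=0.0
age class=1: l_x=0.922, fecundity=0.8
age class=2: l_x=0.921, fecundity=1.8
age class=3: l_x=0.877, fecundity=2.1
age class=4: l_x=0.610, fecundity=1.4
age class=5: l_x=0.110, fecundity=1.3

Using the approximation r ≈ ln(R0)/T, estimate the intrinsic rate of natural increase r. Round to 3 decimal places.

0.632

R0 = Σ lx·mx = 0 + 0.7376 + 1.6578 + 1.8417 + 0.854 + 0.143 = 5.2341
Σ x·lx·mx = 13.7093; T = 13.7093/5.2341 = 2.61923…
r ≈ ln(R0)/T = ln(5.2341)/2.61923… = 0.63194… → 0.632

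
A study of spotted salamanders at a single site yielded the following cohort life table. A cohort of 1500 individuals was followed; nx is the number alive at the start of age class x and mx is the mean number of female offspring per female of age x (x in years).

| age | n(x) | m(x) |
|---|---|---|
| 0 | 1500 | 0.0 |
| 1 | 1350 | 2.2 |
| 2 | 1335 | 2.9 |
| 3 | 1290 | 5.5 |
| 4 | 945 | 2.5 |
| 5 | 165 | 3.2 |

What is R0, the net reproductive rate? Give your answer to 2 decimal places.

lx = nx/n0 = nx/1500: 1, 0.9, 0.89, 0.86, 0.63, 0.11
lx·mx by age: 0, 1.98, 2.581, 4.73, 1.575, 0.352
R0 = Σ lx·mx = 11.218 → 11.22

11.22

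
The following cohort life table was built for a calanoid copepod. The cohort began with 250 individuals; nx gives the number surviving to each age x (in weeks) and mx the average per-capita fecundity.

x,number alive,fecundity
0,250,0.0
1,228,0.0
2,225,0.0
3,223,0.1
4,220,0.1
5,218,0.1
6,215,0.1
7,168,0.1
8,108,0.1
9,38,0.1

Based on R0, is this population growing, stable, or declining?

lx = nx/n0 = nx/250: 1, 0.912, 0.9, 0.892, 0.88, 0.872, 0.86, 0.672, 0.432, 0.152
R0 = Σ lx·mx = 0 + 0 + 0 + 0.0892 + 0.088 + 0.0872 + 0.086 + 0.0672 + 0.0432 + 0.0152 = 0.476
R0 < 1, so the population is declining.

declining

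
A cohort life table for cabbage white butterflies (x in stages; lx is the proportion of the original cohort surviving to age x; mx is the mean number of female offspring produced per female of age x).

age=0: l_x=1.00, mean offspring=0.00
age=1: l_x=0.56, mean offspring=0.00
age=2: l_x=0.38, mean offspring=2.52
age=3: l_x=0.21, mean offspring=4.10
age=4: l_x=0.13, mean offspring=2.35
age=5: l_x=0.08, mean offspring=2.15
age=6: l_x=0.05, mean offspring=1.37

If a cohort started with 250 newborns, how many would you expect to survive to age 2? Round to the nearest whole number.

Expected survivors = N0 · l_2 = 250 × 0.38 = 95 → 95

95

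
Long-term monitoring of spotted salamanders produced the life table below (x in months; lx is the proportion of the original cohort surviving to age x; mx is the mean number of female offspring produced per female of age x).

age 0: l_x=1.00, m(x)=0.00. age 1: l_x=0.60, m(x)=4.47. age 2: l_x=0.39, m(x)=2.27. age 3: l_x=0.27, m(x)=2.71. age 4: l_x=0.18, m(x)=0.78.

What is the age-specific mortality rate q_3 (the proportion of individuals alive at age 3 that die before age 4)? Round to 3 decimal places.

0.333

q_3 = (l_3 − l_4) / l_3 = (0.27 − 0.18) / 0.27
     = 0.09 / 0.27 = 0.333333… → 0.333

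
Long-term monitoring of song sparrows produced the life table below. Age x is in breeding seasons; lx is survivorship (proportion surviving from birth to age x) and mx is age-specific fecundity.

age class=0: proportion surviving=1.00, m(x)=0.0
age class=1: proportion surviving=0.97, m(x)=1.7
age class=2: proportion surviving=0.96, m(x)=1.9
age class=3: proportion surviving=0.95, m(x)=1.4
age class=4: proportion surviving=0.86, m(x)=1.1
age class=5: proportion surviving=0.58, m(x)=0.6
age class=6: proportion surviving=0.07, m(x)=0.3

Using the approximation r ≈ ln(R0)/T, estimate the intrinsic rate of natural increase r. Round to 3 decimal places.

R0 = Σ lx·mx = 0 + 1.649 + 1.824 + 1.33 + 0.946 + 0.348 + 0.021 = 6.118
Σ x·lx·mx = 14.937; T = 14.937/6.118 = 2.44148…
r ≈ ln(R0)/T = ln(6.118)/2.44148… = 0.74186… → 0.742

0.742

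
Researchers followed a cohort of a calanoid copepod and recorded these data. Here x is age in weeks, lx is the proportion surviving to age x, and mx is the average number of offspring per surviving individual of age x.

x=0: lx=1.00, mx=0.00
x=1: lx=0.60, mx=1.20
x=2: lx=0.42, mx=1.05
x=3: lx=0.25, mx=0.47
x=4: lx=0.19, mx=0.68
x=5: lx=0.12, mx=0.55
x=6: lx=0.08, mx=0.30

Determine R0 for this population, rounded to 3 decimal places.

1.498

lx·mx by age: 0, 0.72, 0.441, 0.1175, 0.1292, 0.066, 0.024
R0 = Σ lx·mx = 1.4977 → 1.498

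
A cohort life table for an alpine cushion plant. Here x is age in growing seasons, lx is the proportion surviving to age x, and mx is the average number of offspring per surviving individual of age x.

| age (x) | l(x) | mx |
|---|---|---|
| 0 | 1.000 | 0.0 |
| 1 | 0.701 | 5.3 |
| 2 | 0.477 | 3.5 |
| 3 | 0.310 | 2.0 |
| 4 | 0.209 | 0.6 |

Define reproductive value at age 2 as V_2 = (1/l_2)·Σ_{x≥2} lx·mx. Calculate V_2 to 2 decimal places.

lx·mx for x ≥ 2: 1.6695, 0.62, 0.1254 → sum = 2.4149
V_2 = 2.4149 / l_2 = 2.4149 / 0.477 = 5.062683… → 5.06

5.06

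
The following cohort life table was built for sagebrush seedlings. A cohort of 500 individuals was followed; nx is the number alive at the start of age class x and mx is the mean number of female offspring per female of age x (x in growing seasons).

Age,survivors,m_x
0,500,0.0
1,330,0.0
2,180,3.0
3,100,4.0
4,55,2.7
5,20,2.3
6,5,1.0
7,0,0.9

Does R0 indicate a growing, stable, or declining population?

growing

lx = nx/n0 = nx/500: 1, 0.66, 0.36, 0.2, 0.11, 0.04, 0.01, 0
R0 = Σ lx·mx = 0 + 0 + 1.08 + 0.8 + 0.297 + 0.092 + 0.01 + 0 = 2.279
R0 > 1, so the population is growing.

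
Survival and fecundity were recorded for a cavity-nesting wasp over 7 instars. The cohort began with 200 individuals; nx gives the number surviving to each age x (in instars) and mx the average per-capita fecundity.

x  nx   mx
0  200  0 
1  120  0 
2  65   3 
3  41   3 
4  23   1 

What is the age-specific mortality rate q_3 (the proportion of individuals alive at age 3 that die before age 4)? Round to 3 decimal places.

lx = nx/n0 = nx/200: 1, 0.6, 0.325, 0.205, 0.115
q_3 = (l_3 − l_4) / l_3 = (0.205 − 0.115) / 0.205
     = 0.09 / 0.205 = 0.439024… → 0.439

0.439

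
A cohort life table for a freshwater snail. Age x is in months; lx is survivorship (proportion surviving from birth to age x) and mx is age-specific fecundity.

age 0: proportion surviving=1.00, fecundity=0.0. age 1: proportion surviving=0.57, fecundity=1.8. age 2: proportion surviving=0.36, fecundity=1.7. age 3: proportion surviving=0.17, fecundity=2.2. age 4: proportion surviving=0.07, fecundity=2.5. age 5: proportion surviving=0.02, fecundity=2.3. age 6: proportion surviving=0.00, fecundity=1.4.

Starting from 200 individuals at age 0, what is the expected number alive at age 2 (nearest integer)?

Expected survivors = N0 · l_2 = 200 × 0.36 = 72 → 72

72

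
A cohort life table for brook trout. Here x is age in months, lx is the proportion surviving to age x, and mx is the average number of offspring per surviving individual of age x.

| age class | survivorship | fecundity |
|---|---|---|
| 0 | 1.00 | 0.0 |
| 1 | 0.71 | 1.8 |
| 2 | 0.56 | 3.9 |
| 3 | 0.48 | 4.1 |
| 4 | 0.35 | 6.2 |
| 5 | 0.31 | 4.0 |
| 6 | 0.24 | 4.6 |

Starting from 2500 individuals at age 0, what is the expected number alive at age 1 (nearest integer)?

1775

Expected survivors = N0 · l_1 = 2500 × 0.71 = 1775 → 1775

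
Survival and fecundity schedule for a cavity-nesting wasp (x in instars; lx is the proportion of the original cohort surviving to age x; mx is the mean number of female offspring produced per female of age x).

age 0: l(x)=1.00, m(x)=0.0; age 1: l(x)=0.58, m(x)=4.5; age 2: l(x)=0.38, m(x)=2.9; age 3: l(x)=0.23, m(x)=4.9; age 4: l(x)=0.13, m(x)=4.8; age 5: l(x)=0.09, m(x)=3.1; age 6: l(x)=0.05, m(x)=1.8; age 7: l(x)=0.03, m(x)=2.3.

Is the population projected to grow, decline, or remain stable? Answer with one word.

R0 = Σ lx·mx = 0 + 2.61 + 1.102 + 1.127 + 0.624 + 0.279 + 0.09 + 0.069 = 5.901
R0 > 1, so the population is growing.

growing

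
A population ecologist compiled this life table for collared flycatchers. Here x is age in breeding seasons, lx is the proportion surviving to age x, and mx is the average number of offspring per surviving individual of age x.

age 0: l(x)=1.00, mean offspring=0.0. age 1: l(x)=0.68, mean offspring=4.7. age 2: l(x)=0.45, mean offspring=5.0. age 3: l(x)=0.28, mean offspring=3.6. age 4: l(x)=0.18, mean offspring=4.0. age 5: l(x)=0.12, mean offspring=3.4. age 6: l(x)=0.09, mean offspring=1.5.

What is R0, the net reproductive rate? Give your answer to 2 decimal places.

lx·mx by age: 0, 3.196, 2.25, 1.008, 0.72, 0.408, 0.135
R0 = Σ lx·mx = 7.717 → 7.72

7.72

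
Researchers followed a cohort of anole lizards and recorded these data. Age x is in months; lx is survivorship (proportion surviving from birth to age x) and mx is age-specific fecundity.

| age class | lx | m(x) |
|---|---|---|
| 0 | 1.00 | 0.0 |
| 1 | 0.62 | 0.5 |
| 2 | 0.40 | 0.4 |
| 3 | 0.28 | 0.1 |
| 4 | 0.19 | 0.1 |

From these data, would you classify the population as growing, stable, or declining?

R0 = Σ lx·mx = 0 + 0.31 + 0.16 + 0.028 + 0.019 = 0.517
R0 < 1, so the population is declining.

declining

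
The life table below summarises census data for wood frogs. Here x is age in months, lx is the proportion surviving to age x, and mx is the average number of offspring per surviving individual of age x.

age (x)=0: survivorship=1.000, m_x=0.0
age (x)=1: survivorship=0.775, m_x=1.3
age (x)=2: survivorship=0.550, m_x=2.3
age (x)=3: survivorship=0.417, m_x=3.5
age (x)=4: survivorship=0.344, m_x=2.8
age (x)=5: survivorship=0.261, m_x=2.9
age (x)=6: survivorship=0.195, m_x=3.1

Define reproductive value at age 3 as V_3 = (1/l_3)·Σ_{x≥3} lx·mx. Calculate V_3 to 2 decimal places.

lx·mx for x ≥ 3: 1.4595, 0.9632, 0.7569, 0.6045 → sum = 3.7841
V_3 = 3.7841 / l_3 = 3.7841 / 0.417 = 9.07458… → 9.07

9.07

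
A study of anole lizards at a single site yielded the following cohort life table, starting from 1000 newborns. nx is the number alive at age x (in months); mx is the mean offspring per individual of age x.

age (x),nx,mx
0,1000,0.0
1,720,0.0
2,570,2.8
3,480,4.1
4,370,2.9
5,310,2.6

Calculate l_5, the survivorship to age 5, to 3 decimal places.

l_5 = n_5/n_0 = 310/1000 = 0.31 → 0.310

0.310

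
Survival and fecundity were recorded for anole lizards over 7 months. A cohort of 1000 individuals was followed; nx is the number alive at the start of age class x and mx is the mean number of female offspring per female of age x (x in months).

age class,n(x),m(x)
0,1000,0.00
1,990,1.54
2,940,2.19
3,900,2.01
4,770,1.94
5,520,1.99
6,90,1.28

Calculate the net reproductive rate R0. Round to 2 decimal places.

lx = nx/n0 = nx/1000: 1, 0.99, 0.94, 0.9, 0.77, 0.52, 0.09
lx·mx by age: 0, 1.5246, 2.0586, 1.809, 1.4938, 1.0348, 0.1152
R0 = Σ lx·mx = 8.036 → 8.04

8.04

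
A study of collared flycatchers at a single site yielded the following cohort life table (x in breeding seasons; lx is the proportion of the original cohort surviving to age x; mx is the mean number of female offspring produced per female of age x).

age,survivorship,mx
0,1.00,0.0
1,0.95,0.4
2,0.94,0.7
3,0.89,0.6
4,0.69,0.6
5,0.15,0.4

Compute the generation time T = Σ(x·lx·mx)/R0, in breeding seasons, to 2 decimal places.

lx·mx: 0, 0.38, 0.658, 0.534, 0.414, 0.06 → R0 = 2.046
x·lx·mx: 0, 0.38, 1.316, 1.602, 1.656, 0.3 → Σ = 5.254
T = 5.254 / 2.046 = 2.567937… → 2.57

2.57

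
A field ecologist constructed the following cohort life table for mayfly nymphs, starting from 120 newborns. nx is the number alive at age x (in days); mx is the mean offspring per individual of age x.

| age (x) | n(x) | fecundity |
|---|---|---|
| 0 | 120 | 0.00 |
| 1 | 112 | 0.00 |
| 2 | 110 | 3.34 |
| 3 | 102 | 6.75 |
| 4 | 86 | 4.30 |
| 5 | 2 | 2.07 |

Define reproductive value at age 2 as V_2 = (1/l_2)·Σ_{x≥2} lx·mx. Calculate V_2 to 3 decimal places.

lx = nx/n0 = nx/120: 1, 0.93333…, 0.91667…, 0.85, 0.71667…, 0.01667…
lx·mx for x ≥ 2: 3.061667…, 5.7375, 3.081667…, 0.0345… → sum = 11.915333…
V_2 = 11.915333… / l_2 = 11.915333… / 0.916667… = 12.998545… → 12.999

12.999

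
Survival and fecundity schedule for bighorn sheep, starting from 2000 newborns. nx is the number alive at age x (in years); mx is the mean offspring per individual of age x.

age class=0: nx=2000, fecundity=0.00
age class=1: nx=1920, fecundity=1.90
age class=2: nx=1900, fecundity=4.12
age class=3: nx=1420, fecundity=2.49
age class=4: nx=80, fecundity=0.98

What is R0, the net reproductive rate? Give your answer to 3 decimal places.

lx = nx/n0 = nx/2000: 1, 0.96, 0.95, 0.71, 0.04
lx·mx by age: 0, 1.824, 3.914, 1.7679, 0.0392
R0 = Σ lx·mx = 7.5451 → 7.545

7.545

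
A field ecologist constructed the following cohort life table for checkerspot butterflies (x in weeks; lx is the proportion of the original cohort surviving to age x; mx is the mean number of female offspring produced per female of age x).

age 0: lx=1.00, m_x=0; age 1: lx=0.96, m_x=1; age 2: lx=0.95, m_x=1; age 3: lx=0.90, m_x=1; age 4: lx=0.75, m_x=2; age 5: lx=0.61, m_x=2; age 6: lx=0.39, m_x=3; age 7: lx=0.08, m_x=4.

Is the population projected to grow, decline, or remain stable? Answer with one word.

R0 = Σ lx·mx = 0 + 0.96 + 0.95 + 0.9 + 1.5 + 1.22 + 1.17 + 0.32 = 7.02
R0 > 1, so the population is growing.

growing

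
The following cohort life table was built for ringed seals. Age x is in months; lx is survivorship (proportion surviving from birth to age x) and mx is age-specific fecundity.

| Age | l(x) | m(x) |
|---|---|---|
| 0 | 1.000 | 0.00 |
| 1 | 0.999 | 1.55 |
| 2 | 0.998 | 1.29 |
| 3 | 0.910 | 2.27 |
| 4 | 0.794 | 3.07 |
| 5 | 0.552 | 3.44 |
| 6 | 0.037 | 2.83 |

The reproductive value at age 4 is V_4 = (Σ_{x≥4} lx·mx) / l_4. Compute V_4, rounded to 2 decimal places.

5.59

lx·mx for x ≥ 4: 2.43758, 1.89888, 0.10471 → sum = 4.44117
V_4 = 4.44117 / l_4 = 4.44117 / 0.794 = 5.593413… → 5.59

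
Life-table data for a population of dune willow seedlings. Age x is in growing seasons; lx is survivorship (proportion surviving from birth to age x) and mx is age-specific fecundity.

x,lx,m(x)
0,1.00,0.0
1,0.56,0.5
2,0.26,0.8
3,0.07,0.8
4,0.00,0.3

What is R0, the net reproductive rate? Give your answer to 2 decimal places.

lx·mx by age: 0, 0.28, 0.208, 0.056, 0
R0 = Σ lx·mx = 0.544 → 0.54

0.54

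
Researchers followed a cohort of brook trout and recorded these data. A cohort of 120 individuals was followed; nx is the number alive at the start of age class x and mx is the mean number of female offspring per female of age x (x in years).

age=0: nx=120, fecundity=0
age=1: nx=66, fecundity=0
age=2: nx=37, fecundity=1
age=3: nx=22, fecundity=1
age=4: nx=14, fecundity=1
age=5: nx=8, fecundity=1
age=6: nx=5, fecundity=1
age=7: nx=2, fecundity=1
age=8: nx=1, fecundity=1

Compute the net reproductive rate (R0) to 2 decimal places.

0.74

lx = nx/n0 = nx/120: 1, 0.55, 0.30833…, 0.18333…, 0.11667…, 0.06667…, 0.04167…, 0.01667…, 0.00833…
lx·mx by age: 0, 0, 0.308333…, 0.183333…, 0.116667…, 0.066667…, 0.041667…, 0.016667…, 0.008333…
R0 = Σ lx·mx = 0.741667… → 0.74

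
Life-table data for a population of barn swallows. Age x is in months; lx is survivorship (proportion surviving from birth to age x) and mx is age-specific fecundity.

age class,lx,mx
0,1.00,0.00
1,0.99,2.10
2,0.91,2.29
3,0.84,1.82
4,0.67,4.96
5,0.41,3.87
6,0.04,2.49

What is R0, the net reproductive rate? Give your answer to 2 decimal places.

10.70

lx·mx by age: 0, 2.079, 2.0839, 1.5288, 3.3232, 1.5867, 0.0996
R0 = Σ lx·mx = 10.7012 → 10.70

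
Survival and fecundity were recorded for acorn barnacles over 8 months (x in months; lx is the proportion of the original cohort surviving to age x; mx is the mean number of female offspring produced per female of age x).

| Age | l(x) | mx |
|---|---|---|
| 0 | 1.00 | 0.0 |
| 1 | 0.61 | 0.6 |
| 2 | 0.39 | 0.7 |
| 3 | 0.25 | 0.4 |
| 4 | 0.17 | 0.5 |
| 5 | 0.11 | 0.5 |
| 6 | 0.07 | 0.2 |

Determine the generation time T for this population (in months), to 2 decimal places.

2.14

lx·mx: 0, 0.366, 0.273, 0.1, 0.085, 0.055, 0.014 → R0 = 0.893
x·lx·mx: 0, 0.366, 0.546, 0.3, 0.34, 0.275, 0.084 → Σ = 1.911
T = 1.911 / 0.893 = 2.139978… → 2.14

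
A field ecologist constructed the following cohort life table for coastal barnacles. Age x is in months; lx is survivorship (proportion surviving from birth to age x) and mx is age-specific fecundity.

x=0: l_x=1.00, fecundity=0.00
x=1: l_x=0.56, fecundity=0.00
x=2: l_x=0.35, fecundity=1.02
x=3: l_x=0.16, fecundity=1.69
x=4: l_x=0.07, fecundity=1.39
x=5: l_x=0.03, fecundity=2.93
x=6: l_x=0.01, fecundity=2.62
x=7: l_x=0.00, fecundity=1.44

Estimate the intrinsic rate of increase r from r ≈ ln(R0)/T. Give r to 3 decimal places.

R0 = Σ lx·mx = 0 + 0 + 0.357 + 0.2704 + 0.0973 + 0.0879 + 0.0262 + 0 = 0.8388
Σ x·lx·mx = 2.5111; T = 2.5111/0.8388 = 2.99368…
r ≈ ln(R0)/T = ln(0.8388)/2.99368… = -0.05872… → -0.059

-0.059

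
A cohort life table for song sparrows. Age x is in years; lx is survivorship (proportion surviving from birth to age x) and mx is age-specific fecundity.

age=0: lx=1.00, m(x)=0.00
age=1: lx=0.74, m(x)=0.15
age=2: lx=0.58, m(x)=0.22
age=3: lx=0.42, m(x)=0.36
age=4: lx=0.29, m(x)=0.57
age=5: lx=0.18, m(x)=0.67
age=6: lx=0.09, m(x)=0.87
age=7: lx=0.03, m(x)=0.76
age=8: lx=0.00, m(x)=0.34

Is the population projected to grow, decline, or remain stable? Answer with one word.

declining

R0 = Σ lx·mx = 0 + 0.111 + 0.1276 + 0.1512 + 0.1653 + 0.1206 + 0.0783 + 0.0228 + 0 = 0.7768
R0 < 1, so the population is declining.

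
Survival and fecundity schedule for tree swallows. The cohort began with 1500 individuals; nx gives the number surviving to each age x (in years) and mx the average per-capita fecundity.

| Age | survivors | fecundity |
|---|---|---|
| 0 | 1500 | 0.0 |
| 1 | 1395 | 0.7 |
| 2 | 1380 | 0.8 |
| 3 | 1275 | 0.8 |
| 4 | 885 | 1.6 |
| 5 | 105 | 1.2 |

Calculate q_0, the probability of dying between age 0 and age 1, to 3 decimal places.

0.070

lx = nx/n0 = nx/1500: 1, 0.93, 0.92, 0.85, 0.59, 0.07
q_0 = (l_0 − l_1) / l_0 = (1 − 0.93) / 1
     = 0.07 / 1 = 0.07 → 0.070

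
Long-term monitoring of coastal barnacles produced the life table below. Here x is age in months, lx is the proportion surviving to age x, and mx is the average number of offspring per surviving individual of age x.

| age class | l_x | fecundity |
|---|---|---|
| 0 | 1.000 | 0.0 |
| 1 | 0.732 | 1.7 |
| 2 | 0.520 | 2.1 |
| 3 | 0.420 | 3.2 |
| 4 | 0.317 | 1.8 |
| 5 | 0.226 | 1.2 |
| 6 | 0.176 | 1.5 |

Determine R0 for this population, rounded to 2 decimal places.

lx·mx by age: 0, 1.2444, 1.092, 1.344, 0.5706, 0.2712, 0.264
R0 = Σ lx·mx = 4.7862 → 4.79

4.79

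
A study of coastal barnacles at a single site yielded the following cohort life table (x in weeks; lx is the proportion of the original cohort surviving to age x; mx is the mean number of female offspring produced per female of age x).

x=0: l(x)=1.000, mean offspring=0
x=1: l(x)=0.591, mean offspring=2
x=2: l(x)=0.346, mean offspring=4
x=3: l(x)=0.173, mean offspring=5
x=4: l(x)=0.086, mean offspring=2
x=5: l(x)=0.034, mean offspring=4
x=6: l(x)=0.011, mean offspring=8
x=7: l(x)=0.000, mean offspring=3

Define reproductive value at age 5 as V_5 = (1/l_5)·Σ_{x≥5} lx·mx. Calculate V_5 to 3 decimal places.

lx·mx for x ≥ 5: 0.136, 0.088, 0 → sum = 0.224
V_5 = 0.224 / l_5 = 0.224 / 0.034 = 6.588235… → 6.588

6.588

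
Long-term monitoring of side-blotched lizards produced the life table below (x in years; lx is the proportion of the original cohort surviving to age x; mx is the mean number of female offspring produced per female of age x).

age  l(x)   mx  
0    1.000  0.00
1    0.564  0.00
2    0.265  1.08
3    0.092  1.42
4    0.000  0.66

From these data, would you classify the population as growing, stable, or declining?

R0 = Σ lx·mx = 0 + 0 + 0.2862 + 0.13064 + 0 = 0.41684
R0 < 1, so the population is declining.

declining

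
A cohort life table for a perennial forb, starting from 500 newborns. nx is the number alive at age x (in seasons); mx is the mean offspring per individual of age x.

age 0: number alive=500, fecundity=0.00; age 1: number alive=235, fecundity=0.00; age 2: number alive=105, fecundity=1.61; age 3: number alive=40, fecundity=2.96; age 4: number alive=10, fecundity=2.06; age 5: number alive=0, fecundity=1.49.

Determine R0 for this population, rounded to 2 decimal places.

0.62

lx = nx/n0 = nx/500: 1, 0.47, 0.21, 0.08, 0.02, 0
lx·mx by age: 0, 0, 0.3381, 0.2368, 0.0412, 0
R0 = Σ lx·mx = 0.6161 → 0.62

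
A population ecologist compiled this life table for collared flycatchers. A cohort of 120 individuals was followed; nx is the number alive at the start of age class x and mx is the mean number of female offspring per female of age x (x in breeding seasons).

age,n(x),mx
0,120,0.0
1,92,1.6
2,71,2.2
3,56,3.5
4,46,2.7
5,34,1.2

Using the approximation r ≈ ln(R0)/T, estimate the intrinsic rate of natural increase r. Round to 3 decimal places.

0.650

lx = nx/n0 = nx/120: 1, 0.76667…, 0.59167…, 0.46667…, 0.38333…, 0.28333…
R0 = Σ lx·mx = 0 + 1.22667… + 1.30167… + 1.63333… + 1.035… + 0.34… = 5.536667…
Σ x·lx·mx = 14.57…; T = 14.57…/5.536667… = 2.63155…
r ≈ ln(R0)/T = ln(5.536667…)/2.63155… = 0.65034… → 0.650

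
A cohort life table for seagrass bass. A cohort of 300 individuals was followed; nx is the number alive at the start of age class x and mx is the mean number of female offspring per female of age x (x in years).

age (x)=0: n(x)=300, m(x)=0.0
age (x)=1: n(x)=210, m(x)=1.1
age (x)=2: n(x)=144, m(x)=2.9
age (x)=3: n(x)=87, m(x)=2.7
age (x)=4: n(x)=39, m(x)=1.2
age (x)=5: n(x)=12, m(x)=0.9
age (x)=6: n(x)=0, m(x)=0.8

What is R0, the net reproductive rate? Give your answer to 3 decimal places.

3.137

lx = nx/n0 = nx/300: 1, 0.7, 0.48, 0.29, 0.13, 0.04, 0
lx·mx by age: 0, 0.77, 1.392, 0.783, 0.156, 0.036, 0
R0 = Σ lx·mx = 3.137 → 3.137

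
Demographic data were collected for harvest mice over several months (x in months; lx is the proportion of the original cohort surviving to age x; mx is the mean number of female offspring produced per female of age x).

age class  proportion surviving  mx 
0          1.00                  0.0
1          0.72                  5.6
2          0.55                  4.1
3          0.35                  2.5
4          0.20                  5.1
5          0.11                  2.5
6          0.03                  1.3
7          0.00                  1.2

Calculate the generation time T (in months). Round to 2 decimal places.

1.98

lx·mx: 0, 4.032, 2.255, 0.875, 1.02, 0.275, 0.039, 0 → R0 = 8.496
x·lx·mx: 0, 4.032, 4.51, 2.625, 4.08, 1.375, 0.234, 0 → Σ = 16.856
T = 16.856 / 8.496 = 1.983992… → 1.98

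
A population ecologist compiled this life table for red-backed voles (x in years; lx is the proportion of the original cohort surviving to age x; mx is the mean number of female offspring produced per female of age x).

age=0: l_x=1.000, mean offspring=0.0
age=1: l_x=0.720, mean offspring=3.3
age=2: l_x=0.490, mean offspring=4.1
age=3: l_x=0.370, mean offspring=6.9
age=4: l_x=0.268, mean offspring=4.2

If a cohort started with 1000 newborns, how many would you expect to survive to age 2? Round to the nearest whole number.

Expected survivors = N0 · l_2 = 1000 × 0.490 = 490 → 490

490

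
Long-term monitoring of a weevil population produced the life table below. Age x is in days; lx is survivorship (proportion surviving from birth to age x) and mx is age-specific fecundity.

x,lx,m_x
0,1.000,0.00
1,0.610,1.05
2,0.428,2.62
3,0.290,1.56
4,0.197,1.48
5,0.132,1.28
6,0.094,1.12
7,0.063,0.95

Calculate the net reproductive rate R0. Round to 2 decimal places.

2.84

lx·mx by age: 0, 0.6405, 1.12136, 0.4524, 0.29156, 0.16896, 0.10528, 0.05985
R0 = Σ lx·mx = 2.83991 → 2.84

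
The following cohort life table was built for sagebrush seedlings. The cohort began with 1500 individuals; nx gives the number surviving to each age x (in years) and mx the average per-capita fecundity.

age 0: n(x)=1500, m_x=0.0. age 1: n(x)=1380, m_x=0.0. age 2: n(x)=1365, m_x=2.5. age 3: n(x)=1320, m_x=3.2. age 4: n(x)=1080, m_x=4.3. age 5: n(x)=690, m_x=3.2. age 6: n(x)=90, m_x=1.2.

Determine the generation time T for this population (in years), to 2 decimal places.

3.41

lx = nx/n0 = nx/1500: 1, 0.92, 0.91, 0.88, 0.72, 0.46, 0.06
lx·mx: 0, 0, 2.275, 2.816, 3.096, 1.472, 0.072 → R0 = 9.731
x·lx·mx: 0, 0, 4.55, 8.448, 12.384, 7.36, 0.432 → Σ = 33.174
T = 33.174 / 9.731 = 3.409105… → 3.41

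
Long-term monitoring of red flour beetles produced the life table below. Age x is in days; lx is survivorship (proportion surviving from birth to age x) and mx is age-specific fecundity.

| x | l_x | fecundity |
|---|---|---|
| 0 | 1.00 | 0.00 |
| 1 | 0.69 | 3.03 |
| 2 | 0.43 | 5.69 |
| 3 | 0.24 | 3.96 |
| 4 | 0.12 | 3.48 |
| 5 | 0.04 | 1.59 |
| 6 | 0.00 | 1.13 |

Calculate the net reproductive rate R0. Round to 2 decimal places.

lx·mx by age: 0, 2.0907, 2.4467, 0.9504, 0.4176, 0.0636, 0
R0 = Σ lx·mx = 5.969 → 5.97

5.97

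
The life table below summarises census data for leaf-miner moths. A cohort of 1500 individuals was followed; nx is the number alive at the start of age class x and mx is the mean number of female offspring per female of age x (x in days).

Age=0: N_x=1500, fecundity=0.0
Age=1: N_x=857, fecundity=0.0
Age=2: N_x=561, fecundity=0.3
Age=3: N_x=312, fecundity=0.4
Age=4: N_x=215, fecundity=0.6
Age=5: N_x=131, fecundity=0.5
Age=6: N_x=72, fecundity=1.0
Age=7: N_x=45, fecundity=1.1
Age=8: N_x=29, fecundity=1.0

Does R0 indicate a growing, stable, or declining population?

lx = nx/n0 = nx/1500: 1, 0.57133…, 0.374, 0.208, 0.14333…, 0.08733…, 0.048, 0.03, 0.01933…
R0 = Σ lx·mx = 0 + 0 + 0.1122 + 0.0832 + 0.086… + 0.043667… + 0.048 + 0.033 + 0.019333… = 0.4254…
R0 < 1, so the population is declining.

declining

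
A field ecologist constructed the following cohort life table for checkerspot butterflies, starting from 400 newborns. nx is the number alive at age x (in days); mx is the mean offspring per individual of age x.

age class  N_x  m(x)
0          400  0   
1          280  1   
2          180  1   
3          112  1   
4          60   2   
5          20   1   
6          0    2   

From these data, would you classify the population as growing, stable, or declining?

growing

lx = nx/n0 = nx/400: 1, 0.7, 0.45, 0.28, 0.15, 0.05, 0
R0 = Σ lx·mx = 0 + 0.7 + 0.45 + 0.28 + 0.3 + 0.05 + 0 = 1.78
R0 > 1, so the population is growing.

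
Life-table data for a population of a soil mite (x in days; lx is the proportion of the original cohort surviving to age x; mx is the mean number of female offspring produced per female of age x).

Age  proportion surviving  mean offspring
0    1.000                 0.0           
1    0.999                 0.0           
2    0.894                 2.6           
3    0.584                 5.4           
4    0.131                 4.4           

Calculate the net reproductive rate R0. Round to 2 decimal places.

lx·mx by age: 0, 0, 2.3244, 3.1536, 0.5764
R0 = Σ lx·mx = 6.0544 → 6.05

6.05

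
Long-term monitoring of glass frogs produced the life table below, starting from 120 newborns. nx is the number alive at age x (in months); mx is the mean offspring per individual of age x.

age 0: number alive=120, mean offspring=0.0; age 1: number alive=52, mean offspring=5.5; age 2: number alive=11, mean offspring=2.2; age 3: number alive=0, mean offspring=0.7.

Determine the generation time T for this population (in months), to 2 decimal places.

lx = nx/n0 = nx/120: 1, 0.43333…, 0.09167…, 0
lx·mx: 0, 2.383333…, 0.201667…, 0 → R0 = 2.585…
x·lx·mx: 0, 2.383333…, 0.403333…, 0 → Σ = 2.786667…
T = 2.786667… / 2.585… = 1.078014… → 1.08

1.08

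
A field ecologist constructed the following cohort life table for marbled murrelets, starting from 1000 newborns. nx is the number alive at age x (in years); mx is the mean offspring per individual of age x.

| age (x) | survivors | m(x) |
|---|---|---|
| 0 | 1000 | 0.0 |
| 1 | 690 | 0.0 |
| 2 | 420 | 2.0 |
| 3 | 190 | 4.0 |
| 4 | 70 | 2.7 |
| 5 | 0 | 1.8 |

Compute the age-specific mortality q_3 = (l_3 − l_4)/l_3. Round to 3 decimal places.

0.632

lx = nx/n0 = nx/1000: 1, 0.69, 0.42, 0.19, 0.07, 0
q_3 = (l_3 − l_4) / l_3 = (0.19 − 0.07) / 0.19
     = 0.12 / 0.19 = 0.631579… → 0.632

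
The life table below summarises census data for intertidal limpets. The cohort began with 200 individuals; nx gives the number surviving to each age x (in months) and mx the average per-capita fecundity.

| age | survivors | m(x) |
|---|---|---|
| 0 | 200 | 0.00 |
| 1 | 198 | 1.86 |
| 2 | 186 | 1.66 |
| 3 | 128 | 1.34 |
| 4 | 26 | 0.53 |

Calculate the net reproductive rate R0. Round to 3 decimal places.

4.312

lx = nx/n0 = nx/200: 1, 0.99, 0.93, 0.64, 0.13
lx·mx by age: 0, 1.8414, 1.5438, 0.8576, 0.0689
R0 = Σ lx·mx = 4.3117 → 4.312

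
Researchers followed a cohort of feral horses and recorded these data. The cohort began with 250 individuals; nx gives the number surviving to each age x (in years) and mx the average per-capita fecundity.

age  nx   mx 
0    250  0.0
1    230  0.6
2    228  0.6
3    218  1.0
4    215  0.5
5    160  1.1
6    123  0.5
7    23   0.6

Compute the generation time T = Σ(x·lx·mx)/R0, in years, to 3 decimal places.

lx = nx/n0 = nx/250: 1, 0.92, 0.912, 0.872, 0.86, 0.64, 0.492, 0.092
lx·mx: 0, 0.552, 0.5472, 0.872, 0.43, 0.704, 0.246, 0.0552 → R0 = 3.4064
x·lx·mx: 0, 0.552, 1.0944, 2.616, 1.72, 3.52, 1.476, 0.3864 → Σ = 11.3648
T = 11.3648 / 3.4064 = 3.336308… → 3.336

3.336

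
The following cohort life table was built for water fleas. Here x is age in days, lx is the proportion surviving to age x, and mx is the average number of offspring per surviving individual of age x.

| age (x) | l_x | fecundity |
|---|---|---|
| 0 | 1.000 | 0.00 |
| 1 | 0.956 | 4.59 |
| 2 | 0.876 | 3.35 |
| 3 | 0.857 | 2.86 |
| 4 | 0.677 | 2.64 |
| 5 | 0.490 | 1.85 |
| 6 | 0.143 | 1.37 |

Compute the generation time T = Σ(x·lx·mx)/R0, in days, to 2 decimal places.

lx·mx: 0, 4.38804, 2.9346, 2.45102, 1.78728, 0.9065, 0.19591 → R0 = 12.66335
x·lx·mx: 0, 4.38804, 5.8692, 7.35306, 7.14912, 4.5325, 1.17546 → Σ = 30.46738
T = 30.46738 / 12.66335 = 2.405949… → 2.41

2.41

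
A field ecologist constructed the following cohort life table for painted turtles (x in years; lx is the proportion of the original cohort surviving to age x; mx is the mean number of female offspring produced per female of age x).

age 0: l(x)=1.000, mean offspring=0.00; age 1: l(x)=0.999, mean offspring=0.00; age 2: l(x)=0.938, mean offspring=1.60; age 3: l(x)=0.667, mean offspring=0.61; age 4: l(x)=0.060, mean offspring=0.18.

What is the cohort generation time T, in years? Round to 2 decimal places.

lx·mx: 0, 0, 1.5008, 0.40687, 0.0108 → R0 = 1.91847
x·lx·mx: 0, 0, 3.0016, 1.22061, 0.0432 → Σ = 4.26541
T = 4.26541 / 1.91847 = 2.223339… → 2.22

2.22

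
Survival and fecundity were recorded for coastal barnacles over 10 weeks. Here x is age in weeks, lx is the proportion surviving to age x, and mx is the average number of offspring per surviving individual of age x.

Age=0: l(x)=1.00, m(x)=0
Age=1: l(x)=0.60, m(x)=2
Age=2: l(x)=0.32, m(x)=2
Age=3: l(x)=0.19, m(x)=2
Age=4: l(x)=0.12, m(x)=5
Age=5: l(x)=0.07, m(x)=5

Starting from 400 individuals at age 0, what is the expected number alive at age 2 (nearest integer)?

128

Expected survivors = N0 · l_2 = 400 × 0.32 = 128 → 128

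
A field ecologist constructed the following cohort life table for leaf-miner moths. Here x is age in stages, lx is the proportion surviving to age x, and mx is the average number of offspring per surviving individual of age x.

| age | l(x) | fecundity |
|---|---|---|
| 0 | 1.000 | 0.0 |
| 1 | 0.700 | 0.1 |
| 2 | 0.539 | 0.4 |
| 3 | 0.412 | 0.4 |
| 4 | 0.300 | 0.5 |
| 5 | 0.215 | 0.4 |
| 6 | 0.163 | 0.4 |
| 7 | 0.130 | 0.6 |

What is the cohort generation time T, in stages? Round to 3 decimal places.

3.571

lx·mx: 0, 0.07, 0.2156, 0.1648, 0.15, 0.086, 0.0652, 0.078 → R0 = 0.8296
x·lx·mx: 0, 0.07, 0.4312, 0.4944, 0.6, 0.43, 0.3912, 0.546 → Σ = 2.9628
T = 2.9628 / 0.8296 = 3.57136… → 3.571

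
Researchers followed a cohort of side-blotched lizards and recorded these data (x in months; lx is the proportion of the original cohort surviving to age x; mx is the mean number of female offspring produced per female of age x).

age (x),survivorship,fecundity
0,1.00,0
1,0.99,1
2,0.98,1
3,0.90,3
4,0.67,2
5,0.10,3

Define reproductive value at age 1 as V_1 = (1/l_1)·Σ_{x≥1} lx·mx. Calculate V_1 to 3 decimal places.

6.374

lx·mx for x ≥ 1: 0.99, 0.98, 2.7, 1.34, 0.3 → sum = 6.31
V_1 = 6.31 / l_1 = 6.31 / 0.99 = 6.373737… → 6.374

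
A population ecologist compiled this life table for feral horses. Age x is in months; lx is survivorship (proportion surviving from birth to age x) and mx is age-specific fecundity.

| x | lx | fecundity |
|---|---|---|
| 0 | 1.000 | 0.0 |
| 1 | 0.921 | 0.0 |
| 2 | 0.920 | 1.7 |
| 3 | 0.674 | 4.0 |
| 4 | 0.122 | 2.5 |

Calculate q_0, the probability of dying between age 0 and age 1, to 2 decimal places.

q_0 = (l_0 − l_1) / l_0 = (1 − 0.921) / 1
     = 0.079 / 1 = 0.079 → 0.08

0.08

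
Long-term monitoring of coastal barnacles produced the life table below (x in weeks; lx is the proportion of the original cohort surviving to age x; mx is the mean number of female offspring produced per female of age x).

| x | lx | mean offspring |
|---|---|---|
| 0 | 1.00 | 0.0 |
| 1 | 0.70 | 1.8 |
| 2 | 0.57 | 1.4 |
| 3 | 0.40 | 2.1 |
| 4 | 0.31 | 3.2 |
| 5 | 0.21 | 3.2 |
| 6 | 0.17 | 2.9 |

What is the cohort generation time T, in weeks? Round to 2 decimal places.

3.10

lx·mx: 0, 1.26, 0.798, 0.84, 0.992, 0.672, 0.493 → R0 = 5.055
x·lx·mx: 0, 1.26, 1.596, 2.52, 3.968, 3.36, 2.958 → Σ = 15.662
T = 15.662 / 5.055 = 3.098318… → 3.10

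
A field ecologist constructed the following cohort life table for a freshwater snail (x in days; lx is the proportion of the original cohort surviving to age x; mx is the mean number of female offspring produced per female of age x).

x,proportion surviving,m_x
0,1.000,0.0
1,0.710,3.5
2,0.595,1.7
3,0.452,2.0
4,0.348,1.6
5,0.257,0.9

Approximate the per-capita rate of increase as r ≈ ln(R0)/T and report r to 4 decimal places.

0.8056

R0 = Σ lx·mx = 0 + 2.485 + 1.0115 + 0.904 + 0.5568 + 0.2313 = 5.1886
Σ x·lx·mx = 10.6037; T = 10.6037/5.1886 = 2.04365…
r ≈ ln(R0)/T = ln(5.1886)/2.04365… = 0.805647… → 0.8056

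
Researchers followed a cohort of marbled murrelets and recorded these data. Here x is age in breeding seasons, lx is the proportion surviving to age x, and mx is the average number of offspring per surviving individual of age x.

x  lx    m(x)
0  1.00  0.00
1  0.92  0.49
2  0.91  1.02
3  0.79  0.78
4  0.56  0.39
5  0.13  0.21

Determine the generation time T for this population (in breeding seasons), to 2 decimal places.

lx·mx: 0, 0.4508, 0.9282, 0.6162, 0.2184, 0.0273 → R0 = 2.2409
x·lx·mx: 0, 0.4508, 1.8564, 1.8486, 0.8736, 0.1365 → Σ = 5.1659
T = 5.1659 / 2.2409 = 2.305279… → 2.31

2.31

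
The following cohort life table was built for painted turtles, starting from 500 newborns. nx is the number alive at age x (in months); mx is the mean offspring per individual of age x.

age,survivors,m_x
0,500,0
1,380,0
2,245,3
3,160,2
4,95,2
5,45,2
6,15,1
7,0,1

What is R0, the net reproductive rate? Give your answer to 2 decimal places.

2.70

lx = nx/n0 = nx/500: 1, 0.76, 0.49, 0.32, 0.19, 0.09, 0.03, 0
lx·mx by age: 0, 0, 1.47, 0.64, 0.38, 0.18, 0.03, 0
R0 = Σ lx·mx = 2.7 → 2.70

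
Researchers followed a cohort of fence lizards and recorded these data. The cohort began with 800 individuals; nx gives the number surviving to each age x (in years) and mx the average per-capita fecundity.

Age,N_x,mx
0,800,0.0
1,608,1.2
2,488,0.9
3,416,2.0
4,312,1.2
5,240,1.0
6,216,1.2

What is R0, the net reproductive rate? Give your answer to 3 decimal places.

3.593

lx = nx/n0 = nx/800: 1, 0.76, 0.61, 0.52, 0.39, 0.3, 0.27
lx·mx by age: 0, 0.912, 0.549, 1.04, 0.468, 0.3, 0.324
R0 = Σ lx·mx = 3.593 → 3.593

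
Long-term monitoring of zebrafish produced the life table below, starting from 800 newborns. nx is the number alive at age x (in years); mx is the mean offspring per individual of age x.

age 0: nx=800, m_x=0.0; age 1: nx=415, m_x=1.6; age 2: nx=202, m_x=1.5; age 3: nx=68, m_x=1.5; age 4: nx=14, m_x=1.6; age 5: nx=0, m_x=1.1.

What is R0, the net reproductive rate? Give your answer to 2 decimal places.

1.36

lx = nx/n0 = nx/800: 1, 0.51875, 0.2525, 0.085, 0.0175, 0
lx·mx by age: 0, 0.83, 0.37875, 0.1275, 0.028, 0
R0 = Σ lx·mx = 1.36425 → 1.36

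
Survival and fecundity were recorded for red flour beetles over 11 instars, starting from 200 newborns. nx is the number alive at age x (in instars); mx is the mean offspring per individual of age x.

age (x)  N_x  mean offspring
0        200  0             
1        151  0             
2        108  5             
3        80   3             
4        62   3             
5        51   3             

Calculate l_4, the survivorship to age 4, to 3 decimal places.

0.310

l_4 = n_4/n_0 = 62/200 = 0.31 → 0.310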